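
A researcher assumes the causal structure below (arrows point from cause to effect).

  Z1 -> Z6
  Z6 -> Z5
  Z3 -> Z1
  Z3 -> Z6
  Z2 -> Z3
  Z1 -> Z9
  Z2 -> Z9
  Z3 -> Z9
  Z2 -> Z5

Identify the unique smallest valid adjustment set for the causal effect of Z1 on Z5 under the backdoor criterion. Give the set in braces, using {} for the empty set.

{Z3}

Variables eligible for adjustment (non-descendants of Z1, excluding Z1 and Z5): {Z2, Z3}.
Backdoor paths from Z1 to Z5:
  P1: Z1 <- Z3 <- Z2 -> Z5
  P2: Z1 <- Z3 -> Z6 -> Z5
  P3: Z1 <- Z3 -> Z9 <- Z2 -> Z5
The empty set is not sufficient: P1 (Z1 <- Z3 <- Z2 -> Z5) has no collider blocking it and no conditioned non-collider, so it is open.
Try {Z3}:
  P1: blocked at chain node Z3 ∈ conditioning set.
  P2: blocked at fork node Z3 ∈ conditioning set.
  P3: blocked at fork node Z3 ∈ conditioning set.
{Z3} contains no descendant of Z1 and blocks every backdoor path.
No other singleton works — e.g. {Z2} leaves P2 open — so {Z3} is the unique smallest valid adjustment set.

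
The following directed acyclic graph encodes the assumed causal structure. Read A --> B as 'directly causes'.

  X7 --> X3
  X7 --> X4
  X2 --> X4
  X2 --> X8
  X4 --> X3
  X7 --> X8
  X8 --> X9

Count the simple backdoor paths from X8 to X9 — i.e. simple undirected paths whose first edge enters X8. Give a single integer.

0

A backdoor path from X8 to X9 is any simple undirected path whose first edge points into X8 (i.e. leaves X8 via a parent).
Parents of X8: {X2, X7}.
No simple path from any parent of X8 reaches X9 without revisiting X8, so there are no backdoor paths.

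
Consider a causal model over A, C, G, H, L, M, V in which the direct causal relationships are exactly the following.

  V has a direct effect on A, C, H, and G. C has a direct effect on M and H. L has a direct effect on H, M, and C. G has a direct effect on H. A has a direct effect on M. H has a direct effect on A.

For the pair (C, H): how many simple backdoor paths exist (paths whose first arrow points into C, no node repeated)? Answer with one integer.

A backdoor path from C to H is any simple undirected path whose first edge points into C (i.e. leaves C via a parent).
Parents of C: {L, V}.
Enumerating:
  P1: C <- V -> G -> H
  P2: C <- V -> H
  P3: C <- V -> A <- H
  P4: C <- V -> A -> M <- L -> H
  P5: C <- L -> H
  P6: C <- L -> M <- A <- V -> G -> H
  P7: C <- L -> M <- A <- V -> H
  P8: C <- L -> M <- A <- H
That exhausts the simple backdoor paths. Count: 8.

8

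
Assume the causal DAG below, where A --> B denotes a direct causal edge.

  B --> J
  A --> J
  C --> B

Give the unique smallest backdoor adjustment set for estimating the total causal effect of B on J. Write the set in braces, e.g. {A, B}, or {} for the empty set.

Variables eligible for adjustment (non-descendants of B, excluding B and J): {A, C}.
Backdoor paths from B to J:
  (none)
With no backdoor paths the empty set already satisfies the criterion, and it is trivially minimal.

{}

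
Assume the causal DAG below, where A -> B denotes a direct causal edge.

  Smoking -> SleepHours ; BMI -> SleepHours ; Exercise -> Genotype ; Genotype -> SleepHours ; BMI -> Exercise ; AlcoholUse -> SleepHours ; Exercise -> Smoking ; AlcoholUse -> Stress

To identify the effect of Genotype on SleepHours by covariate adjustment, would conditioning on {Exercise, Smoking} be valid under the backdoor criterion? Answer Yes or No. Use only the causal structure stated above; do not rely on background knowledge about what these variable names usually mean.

Yes

Backdoor paths from Genotype to SleepHours (paths whose first edge points into Genotype):
  P1: Genotype <- Exercise <- BMI -> SleepHours
  P2: Genotype <- Exercise -> Smoking -> SleepHours
Condition 1 (no descendant of Genotype in the set): holds — descendants of Genotype are {SleepHours}; none are in {Exercise, Smoking}.
Condition 2 (every backdoor path blocked by {Exercise, Smoking}):
  P1: blocked at chain node Exercise ∈ conditioning set.
  P2: blocked at fork node Exercise ∈ conditioning set.
{Exercise, Smoking} satisfies the backdoor criterion.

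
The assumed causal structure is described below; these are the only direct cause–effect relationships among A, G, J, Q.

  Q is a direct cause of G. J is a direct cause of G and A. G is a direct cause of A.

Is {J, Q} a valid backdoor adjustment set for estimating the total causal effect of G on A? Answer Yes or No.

Backdoor paths from G to A (paths whose first edge points into G):
  P1: G <- J -> A
Condition 1 (no descendant of G in the set): holds — descendants of G are {A}; none are in {J, Q}.
Condition 2 (every backdoor path blocked by {J, Q}):
  P1: blocked at fork node J ∈ conditioning set.
{J, Q} satisfies the backdoor criterion.

Yes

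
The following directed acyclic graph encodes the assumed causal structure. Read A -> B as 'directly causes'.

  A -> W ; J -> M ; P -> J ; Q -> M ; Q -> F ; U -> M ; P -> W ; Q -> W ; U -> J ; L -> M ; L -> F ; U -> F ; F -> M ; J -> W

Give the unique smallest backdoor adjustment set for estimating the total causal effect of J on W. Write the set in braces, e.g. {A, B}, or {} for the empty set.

Variables eligible for adjustment (non-descendants of J, excluding J and W): {A, F, L, P, Q, U}.
Backdoor paths from J to W:
  P1: J <- U -> F <- L -> M <- Q -> W
  P2: J <- U -> F <- Q -> W
  P3: J <- U -> F -> M <- Q -> W
  P4: J <- U -> M <- L -> F <- Q -> W
  P5: J <- U -> M <- Q -> W
  P6: J <- U -> M <- F <- Q -> W
  P7: J <- P -> W
The empty set is not sufficient: P7 (J <- P -> W) has no collider blocking it and no conditioned non-collider, so it is open.
Try {P}:
  P1: blocked at collider F (neither it nor any descendant is in the conditioning set).
  P2: blocked at collider F (neither it nor any descendant is in the conditioning set).
  P3: blocked at collider M (neither it nor any descendant is in the conditioning set).
  P4: blocked at collider M (neither it nor any descendant is in the conditioning set).
  P5: blocked at collider M (neither it nor any descendant is in the conditioning set).
  P6: blocked at collider M (neither it nor any descendant is in the conditioning set).
  P7: blocked at fork node P ∈ conditioning set.
{P} contains no descendant of J and blocks every backdoor path.
No other singleton works — e.g. {U} leaves P7 open — so {P} is the unique smallest valid adjustment set.

{P}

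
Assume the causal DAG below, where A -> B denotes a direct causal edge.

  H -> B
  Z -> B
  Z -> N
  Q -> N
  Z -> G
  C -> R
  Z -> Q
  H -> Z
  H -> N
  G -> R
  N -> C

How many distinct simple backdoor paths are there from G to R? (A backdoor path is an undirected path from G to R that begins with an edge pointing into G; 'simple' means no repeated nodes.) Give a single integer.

A backdoor path from G to R is any simple undirected path whose first edge points into G (i.e. leaves G via a parent).
Parents of G: {Z}.
Enumerating:
  P1: G <- Z <- H -> N -> C -> R
  P2: G <- Z -> Q -> N -> C -> R
  P3: G <- Z -> N -> C -> R
  P4: G <- Z -> B <- H -> N -> C -> R
That exhausts the simple backdoor paths. Count: 4.

4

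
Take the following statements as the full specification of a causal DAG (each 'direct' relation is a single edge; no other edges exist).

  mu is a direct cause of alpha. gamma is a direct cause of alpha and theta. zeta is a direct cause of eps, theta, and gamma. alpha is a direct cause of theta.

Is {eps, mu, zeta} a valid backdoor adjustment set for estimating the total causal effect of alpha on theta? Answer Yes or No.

No

Backdoor paths from alpha to theta (paths whose first edge points into alpha):
  P1: alpha <- gamma <- zeta -> theta
  P2: alpha <- gamma -> theta
Condition 1 (no descendant of alpha in the set): holds — descendants of alpha are {theta}; none are in {eps, mu, zeta}.
Condition 2 (every backdoor path blocked by {eps, mu, zeta}):
  P1: blocked at fork node zeta ∈ conditioning set.
  P2: open — no interior node is in the conditioning set.
{eps, mu, zeta} does not satisfy the backdoor criterion.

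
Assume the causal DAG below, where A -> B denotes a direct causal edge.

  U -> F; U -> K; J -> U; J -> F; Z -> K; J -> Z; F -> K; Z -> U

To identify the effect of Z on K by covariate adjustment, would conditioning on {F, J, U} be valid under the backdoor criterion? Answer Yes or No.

Backdoor paths from Z to K (paths whose first edge points into Z):
  P1: Z <- J -> U -> F -> K
  P2: Z <- J -> U -> K
  P3: Z <- J -> F <- U -> K
  P4: Z <- J -> F -> K
Condition 1 (no descendant of Z in the set): FAILS — F and U are descendants of Z.
Condition 2 (every backdoor path blocked by {F, J, U}):
  P1: blocked at fork node J ∈ conditioning set.
  P2: blocked at fork node J ∈ conditioning set.
  P3: blocked at fork node J ∈ conditioning set.
  P4: blocked at fork node J ∈ conditioning set.
{F, J, U} does not satisfy the backdoor criterion.

No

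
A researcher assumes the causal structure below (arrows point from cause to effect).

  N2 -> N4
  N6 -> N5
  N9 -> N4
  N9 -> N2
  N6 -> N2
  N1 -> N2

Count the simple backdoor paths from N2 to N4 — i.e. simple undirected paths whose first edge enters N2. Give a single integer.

A backdoor path from N2 to N4 is any simple undirected path whose first edge points into N2 (i.e. leaves N2 via a parent).
Parents of N2: {N1, N6, N9}.
Enumerating:
  P1: N2 <- N9 -> N4
That exhausts the simple backdoor paths. Count: 1.

1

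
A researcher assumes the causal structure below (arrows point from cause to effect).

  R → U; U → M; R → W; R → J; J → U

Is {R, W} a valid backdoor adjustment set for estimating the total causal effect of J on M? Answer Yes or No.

Backdoor paths from J to M (paths whose first edge points into J):
  P1: J <- R -> U -> M
Condition 1 (no descendant of J in the set): holds — descendants of J are {M, U}; none are in {R, W}.
Condition 2 (every backdoor path blocked by {R, W}):
  P1: blocked at fork node R ∈ conditioning set.
{R, W} satisfies the backdoor criterion.

Yes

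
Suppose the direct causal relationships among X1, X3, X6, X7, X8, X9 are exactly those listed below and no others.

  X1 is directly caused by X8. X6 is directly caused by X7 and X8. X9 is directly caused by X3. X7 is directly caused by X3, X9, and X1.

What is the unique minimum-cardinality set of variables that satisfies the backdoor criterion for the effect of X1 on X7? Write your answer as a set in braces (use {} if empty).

{}

Variables eligible for adjustment (non-descendants of X1, excluding X1 and X7): {X3, X8, X9}.
Backdoor paths from X1 to X7:
  P1: X1 <- X8 -> X6 <- X7
Each backdoor path contains an unconditioned collider, so every path is already blocked with the empty conditioning set:
  P1: blocked at collider X6 (neither it nor any descendant is in the conditioning set).
The empty set is therefore the unique smallest valid set.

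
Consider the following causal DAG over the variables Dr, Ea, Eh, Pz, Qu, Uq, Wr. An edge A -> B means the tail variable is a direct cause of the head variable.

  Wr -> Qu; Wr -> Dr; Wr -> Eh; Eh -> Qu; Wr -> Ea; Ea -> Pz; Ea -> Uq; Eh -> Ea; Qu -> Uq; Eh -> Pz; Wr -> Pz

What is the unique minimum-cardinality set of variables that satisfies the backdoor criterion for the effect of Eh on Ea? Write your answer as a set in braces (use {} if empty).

Variables eligible for adjustment (non-descendants of Eh, excluding Eh and Ea): {Dr, Wr}.
Backdoor paths from Eh to Ea:
  P1: Eh <- Wr -> Qu -> Uq <- Ea
  P2: Eh <- Wr -> Ea
  P3: Eh <- Wr -> Pz <- Ea
The empty set is not sufficient: P2 (Eh <- Wr -> Ea) has no collider blocking it and no conditioned non-collider, so it is open.
Try {Wr}:
  P1: blocked at fork node Wr ∈ conditioning set.
  P2: blocked at fork node Wr ∈ conditioning set.
  P3: blocked at fork node Wr ∈ conditioning set.
{Wr} contains no descendant of Eh and blocks every backdoor path.
No other singleton works — e.g. {Dr} leaves P2 open — so {Wr} is the unique smallest valid adjustment set.

{Wr}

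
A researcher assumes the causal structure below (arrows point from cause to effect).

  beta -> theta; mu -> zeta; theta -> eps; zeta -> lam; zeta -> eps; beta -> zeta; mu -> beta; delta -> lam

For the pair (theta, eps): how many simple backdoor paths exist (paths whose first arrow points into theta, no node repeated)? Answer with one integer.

2

A backdoor path from theta to eps is any simple undirected path whose first edge points into theta (i.e. leaves theta via a parent).
Parents of theta: {beta}.
Enumerating:
  P1: theta <- beta <- mu -> zeta -> eps
  P2: theta <- beta -> zeta -> eps
That exhausts the simple backdoor paths. Count: 2.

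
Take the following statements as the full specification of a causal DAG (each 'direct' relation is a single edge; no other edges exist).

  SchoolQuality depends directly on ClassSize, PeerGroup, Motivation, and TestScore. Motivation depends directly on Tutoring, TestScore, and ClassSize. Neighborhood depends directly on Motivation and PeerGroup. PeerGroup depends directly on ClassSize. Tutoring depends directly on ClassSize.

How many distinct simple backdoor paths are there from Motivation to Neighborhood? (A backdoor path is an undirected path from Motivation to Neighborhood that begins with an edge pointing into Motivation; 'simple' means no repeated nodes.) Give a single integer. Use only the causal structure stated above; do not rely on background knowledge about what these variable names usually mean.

A backdoor path from Motivation to Neighborhood is any simple undirected path whose first edge points into Motivation (i.e. leaves Motivation via a parent).
Parents of Motivation: {ClassSize, TestScore, Tutoring}.
Enumerating:
  P1: Motivation <- ClassSize -> PeerGroup -> Neighborhood
  P2: Motivation <- ClassSize -> SchoolQuality <- PeerGroup -> Neighborhood
  P3: Motivation <- Tutoring <- ClassSize -> PeerGroup -> Neighborhood
  P4: Motivation <- Tutoring <- ClassSize -> SchoolQuality <- PeerGroup -> Neighborhood
  P5: Motivation <- TestScore -> SchoolQuality <- ClassSize -> PeerGroup -> Neighborhood
  P6: Motivation <- TestScore -> SchoolQuality <- PeerGroup -> Neighborhood
That exhausts the simple backdoor paths. Count: 6.

6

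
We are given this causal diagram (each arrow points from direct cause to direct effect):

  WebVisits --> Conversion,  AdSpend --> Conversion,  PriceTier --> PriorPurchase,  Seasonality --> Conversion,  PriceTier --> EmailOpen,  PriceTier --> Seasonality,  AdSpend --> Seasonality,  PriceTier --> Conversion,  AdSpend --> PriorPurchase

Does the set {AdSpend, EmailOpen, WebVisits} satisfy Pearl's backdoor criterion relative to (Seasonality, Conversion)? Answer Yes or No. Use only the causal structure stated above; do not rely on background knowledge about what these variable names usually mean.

No

Backdoor paths from Seasonality to Conversion (paths whose first edge points into Seasonality):
  P1: Seasonality <- AdSpend -> PriorPurchase <- PriceTier -> Conversion
  P2: Seasonality <- AdSpend -> Conversion
  P3: Seasonality <- PriceTier -> PriorPurchase <- AdSpend -> Conversion
  P4: Seasonality <- PriceTier -> Conversion
Condition 1 (no descendant of Seasonality in the set): holds — descendants of Seasonality are {Conversion}; none are in {AdSpend, EmailOpen, WebVisits}.
Condition 2 (every backdoor path blocked by {AdSpend, EmailOpen, WebVisits}):
  P1: blocked at fork node AdSpend ∈ conditioning set.
  P2: blocked at fork node AdSpend ∈ conditioning set.
  P3: blocked at collider PriorPurchase (neither it nor any descendant is in the conditioning set).
  P4: open — no interior node is in the conditioning set.
{AdSpend, EmailOpen, WebVisits} does not satisfy the backdoor criterion.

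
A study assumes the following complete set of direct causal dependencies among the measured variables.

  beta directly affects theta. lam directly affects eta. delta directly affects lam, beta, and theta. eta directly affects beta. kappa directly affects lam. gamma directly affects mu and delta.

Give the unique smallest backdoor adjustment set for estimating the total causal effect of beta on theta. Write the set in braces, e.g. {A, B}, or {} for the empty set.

{delta}

Variables eligible for adjustment (non-descendants of beta, excluding beta and theta): {delta, eta, gamma, kappa, lam, mu}.
Backdoor paths from beta to theta:
  P1: beta <- delta -> theta
  P2: beta <- eta <- lam <- delta -> theta
The empty set is not sufficient: P1 (beta <- delta -> theta) has no collider blocking it and no conditioned non-collider, so it is open.
Try {delta}:
  P1: blocked at fork node delta ∈ conditioning set.
  P2: blocked at fork node delta ∈ conditioning set.
{delta} contains no descendant of beta and blocks every backdoor path.
No other singleton works — e.g. {gamma} leaves P1 open — so {delta} is the unique smallest valid adjustment set.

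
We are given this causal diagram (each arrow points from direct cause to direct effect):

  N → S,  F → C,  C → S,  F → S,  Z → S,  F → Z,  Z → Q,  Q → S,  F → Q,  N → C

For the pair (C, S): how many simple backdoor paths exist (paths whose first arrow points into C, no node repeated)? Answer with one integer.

A backdoor path from C to S is any simple undirected path whose first edge points into C (i.e. leaves C via a parent).
Parents of C: {F, N}.
Enumerating:
  P1: C <- N -> S
  P2: C <- F -> Z -> Q -> S
  P3: C <- F -> Z -> S
  P4: C <- F -> Q <- Z -> S
  P5: C <- F -> Q -> S
  P6: C <- F -> S
That exhausts the simple backdoor paths. Count: 6.

6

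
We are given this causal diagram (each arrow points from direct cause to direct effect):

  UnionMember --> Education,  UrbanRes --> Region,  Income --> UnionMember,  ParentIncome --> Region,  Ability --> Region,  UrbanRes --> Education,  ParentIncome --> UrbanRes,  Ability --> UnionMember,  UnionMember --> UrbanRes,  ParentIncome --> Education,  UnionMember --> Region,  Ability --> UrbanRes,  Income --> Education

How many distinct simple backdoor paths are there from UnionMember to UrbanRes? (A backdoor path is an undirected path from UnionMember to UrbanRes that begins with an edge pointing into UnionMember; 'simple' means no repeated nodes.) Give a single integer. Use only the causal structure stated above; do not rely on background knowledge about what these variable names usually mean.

A backdoor path from UnionMember to UrbanRes is any simple undirected path whose first edge points into UnionMember (i.e. leaves UnionMember via a parent).
Parents of UnionMember: {Ability, Income}.
Enumerating:
  P1: UnionMember <- Ability -> UrbanRes
  P2: UnionMember <- Ability -> Region <- ParentIncome -> UrbanRes
  P3: UnionMember <- Ability -> Region <- ParentIncome -> Education <- UrbanRes
  P4: UnionMember <- Ability -> Region <- UrbanRes
  P5: UnionMember <- Income -> Education <- ParentIncome -> UrbanRes
  P6: UnionMember <- Income -> Education <- ParentIncome -> Region <- Ability -> UrbanRes
  P7: UnionMember <- Income -> Education <- ParentIncome -> Region <- UrbanRes
  P8: UnionMember <- Income -> Education <- UrbanRes
That exhausts the simple backdoor paths. Count: 8.

8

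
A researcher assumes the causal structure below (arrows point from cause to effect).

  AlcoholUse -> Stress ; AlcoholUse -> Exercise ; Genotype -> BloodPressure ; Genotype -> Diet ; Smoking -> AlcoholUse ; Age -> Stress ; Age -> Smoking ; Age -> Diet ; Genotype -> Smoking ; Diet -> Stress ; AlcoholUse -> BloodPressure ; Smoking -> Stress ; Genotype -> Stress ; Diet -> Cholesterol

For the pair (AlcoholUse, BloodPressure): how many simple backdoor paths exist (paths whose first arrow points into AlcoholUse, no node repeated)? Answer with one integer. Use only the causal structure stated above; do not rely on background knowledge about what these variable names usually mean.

A backdoor path from AlcoholUse to BloodPressure is any simple undirected path whose first edge points into AlcoholUse (i.e. leaves AlcoholUse via a parent).
Parents of AlcoholUse: {Smoking}.
Enumerating:
  P1: AlcoholUse <- Smoking <- Age -> Diet <- Genotype -> BloodPressure
  P2: AlcoholUse <- Smoking <- Age -> Diet -> Stress <- Genotype -> BloodPressure
  P3: AlcoholUse <- Smoking <- Age -> Stress <- Genotype -> BloodPressure
  P4: AlcoholUse <- Smoking <- Age -> Stress <- Diet <- Genotype -> BloodPressure
  P5: AlcoholUse <- Smoking <- Genotype -> BloodPressure
  P6: AlcoholUse <- Smoking -> Stress <- Age -> Diet <- Genotype -> BloodPressure
  P7: AlcoholUse <- Smoking -> Stress <- Genotype -> BloodPressure
  P8: AlcoholUse <- Smoking -> Stress <- Diet <- Genotype -> BloodPressure
That exhausts the simple backdoor paths. Count: 8.

8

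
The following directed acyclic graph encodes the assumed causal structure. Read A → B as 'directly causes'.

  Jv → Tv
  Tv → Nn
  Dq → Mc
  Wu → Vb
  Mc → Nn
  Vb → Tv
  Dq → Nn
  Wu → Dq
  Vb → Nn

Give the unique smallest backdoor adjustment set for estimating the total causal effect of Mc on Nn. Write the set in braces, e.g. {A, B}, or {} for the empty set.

Variables eligible for adjustment (non-descendants of Mc, excluding Mc and Nn): {Dq, Jv, Tv, Vb, Wu}.
Backdoor paths from Mc to Nn:
  P1: Mc <- Dq <- Wu -> Vb -> Tv -> Nn
  P2: Mc <- Dq <- Wu -> Vb -> Nn
  P3: Mc <- Dq -> Nn
The empty set is not sufficient: P1 (Mc <- Dq <- Wu -> Vb -> Tv -> Nn) has no collider blocking it and no conditioned non-collider, so it is open.
Try {Dq}:
  P1: blocked at chain node Dq ∈ conditioning set.
  P2: blocked at chain node Dq ∈ conditioning set.
  P3: blocked at fork node Dq ∈ conditioning set.
{Dq} contains no descendant of Mc and blocks every backdoor path.
No other singleton works — e.g. {Wu} leaves P3 open — so {Dq} is the unique smallest valid adjustment set.

{Dq}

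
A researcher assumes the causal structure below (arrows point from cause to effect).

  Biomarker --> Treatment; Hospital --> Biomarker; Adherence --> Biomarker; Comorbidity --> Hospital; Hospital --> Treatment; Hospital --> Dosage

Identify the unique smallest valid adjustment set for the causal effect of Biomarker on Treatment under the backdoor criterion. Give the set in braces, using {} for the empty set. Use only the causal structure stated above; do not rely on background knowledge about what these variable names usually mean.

{Hospital}

Variables eligible for adjustment (non-descendants of Biomarker, excluding Biomarker and Treatment): {Adherence, Comorbidity, Dosage, Hospital}.
Backdoor paths from Biomarker to Treatment:
  P1: Biomarker <- Hospital -> Treatment
The empty set is not sufficient: P1 (Biomarker <- Hospital -> Treatment) has no collider blocking it and no conditioned non-collider, so it is open.
Try {Hospital}:
  P1: blocked at fork node Hospital ∈ conditioning set.
{Hospital} contains no descendant of Biomarker and blocks every backdoor path.
No other singleton works — e.g. {Comorbidity} leaves P1 open — so {Hospital} is the unique smallest valid adjustment set.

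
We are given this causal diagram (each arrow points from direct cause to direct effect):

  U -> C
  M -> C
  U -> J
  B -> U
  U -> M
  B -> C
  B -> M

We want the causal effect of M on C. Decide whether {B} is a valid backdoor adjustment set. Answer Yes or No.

No

Backdoor paths from M to C (paths whose first edge points into M):
  P1: M <- B -> U -> C
  P2: M <- B -> C
  P3: M <- U <- B -> C
  P4: M <- U -> C
Condition 1 (no descendant of M in the set): holds — descendants of M are {C}; none are in {B}.
Condition 2 (every backdoor path blocked by {B}):
  P1: blocked at fork node B ∈ conditioning set.
  P2: blocked at fork node B ∈ conditioning set.
  P3: blocked at fork node B ∈ conditioning set.
  P4: open — no interior node is in the conditioning set.
{B} does not satisfy the backdoor criterion.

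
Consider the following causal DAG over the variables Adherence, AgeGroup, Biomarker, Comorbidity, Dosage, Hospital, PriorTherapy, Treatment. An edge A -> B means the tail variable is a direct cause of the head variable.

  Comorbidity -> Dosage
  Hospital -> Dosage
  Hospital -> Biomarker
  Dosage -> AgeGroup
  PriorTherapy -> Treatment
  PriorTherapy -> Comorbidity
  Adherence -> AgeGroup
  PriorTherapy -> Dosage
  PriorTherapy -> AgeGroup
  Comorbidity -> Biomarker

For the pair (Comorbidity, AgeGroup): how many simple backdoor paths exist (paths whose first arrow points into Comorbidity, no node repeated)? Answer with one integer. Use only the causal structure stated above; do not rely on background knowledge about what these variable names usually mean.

A backdoor path from Comorbidity to AgeGroup is any simple undirected path whose first edge points into Comorbidity (i.e. leaves Comorbidity via a parent).
Parents of Comorbidity: {PriorTherapy}.
Enumerating:
  P1: Comorbidity <- PriorTherapy -> Dosage -> AgeGroup
  P2: Comorbidity <- PriorTherapy -> AgeGroup
That exhausts the simple backdoor paths. Count: 2.

2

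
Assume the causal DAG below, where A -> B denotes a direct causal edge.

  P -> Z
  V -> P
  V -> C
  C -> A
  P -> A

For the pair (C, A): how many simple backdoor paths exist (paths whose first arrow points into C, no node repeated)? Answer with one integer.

A backdoor path from C to A is any simple undirected path whose first edge points into C (i.e. leaves C via a parent).
Parents of C: {V}.
Enumerating:
  P1: C <- V -> P -> A
That exhausts the simple backdoor paths. Count: 1.

1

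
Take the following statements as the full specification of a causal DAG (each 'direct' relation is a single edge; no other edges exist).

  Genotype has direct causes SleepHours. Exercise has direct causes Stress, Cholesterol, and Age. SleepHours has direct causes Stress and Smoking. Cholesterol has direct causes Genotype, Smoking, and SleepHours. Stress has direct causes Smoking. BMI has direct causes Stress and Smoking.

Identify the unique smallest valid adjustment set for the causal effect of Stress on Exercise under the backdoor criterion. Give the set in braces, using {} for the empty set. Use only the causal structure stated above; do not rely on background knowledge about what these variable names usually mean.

Variables eligible for adjustment (non-descendants of Stress, excluding Stress and Exercise): {Age, Smoking}.
Backdoor paths from Stress to Exercise:
  P1: Stress <- Smoking -> SleepHours -> Genotype -> Cholesterol -> Exercise
  P2: Stress <- Smoking -> SleepHours -> Cholesterol -> Exercise
  P3: Stress <- Smoking -> Cholesterol -> Exercise
The empty set is not sufficient: P1 (Stress <- Smoking -> SleepHours -> Genotype -> Cholesterol -> Exercise) has no collider blocking it and no conditioned non-collider, so it is open.
Try {Smoking}:
  P1: blocked at fork node Smoking ∈ conditioning set.
  P2: blocked at fork node Smoking ∈ conditioning set.
  P3: blocked at fork node Smoking ∈ conditioning set.
{Smoking} contains no descendant of Stress and blocks every backdoor path.
No other singleton works — e.g. {Age} leaves P1 open — so {Smoking} is the unique smallest valid adjustment set.

{Smoking}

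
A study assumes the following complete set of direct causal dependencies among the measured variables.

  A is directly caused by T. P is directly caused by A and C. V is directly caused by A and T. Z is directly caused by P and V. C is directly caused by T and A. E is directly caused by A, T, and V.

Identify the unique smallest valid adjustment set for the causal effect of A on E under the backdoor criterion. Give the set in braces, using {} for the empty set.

Variables eligible for adjustment (non-descendants of A, excluding A and E): {T}.
Backdoor paths from A to E:
  P1: A <- T -> C -> P -> Z <- V -> E
  P2: A <- T -> V -> E
  P3: A <- T -> E
The empty set is not sufficient: P2 (A <- T -> V -> E) has no collider blocking it and no conditioned non-collider, so it is open.
Try {T}:
  P1: blocked at fork node T ∈ conditioning set.
  P2: blocked at fork node T ∈ conditioning set.
  P3: blocked at fork node T ∈ conditioning set.
{T} contains no descendant of A and blocks every backdoor path.
{T} is the unique smallest valid adjustment set.

{T}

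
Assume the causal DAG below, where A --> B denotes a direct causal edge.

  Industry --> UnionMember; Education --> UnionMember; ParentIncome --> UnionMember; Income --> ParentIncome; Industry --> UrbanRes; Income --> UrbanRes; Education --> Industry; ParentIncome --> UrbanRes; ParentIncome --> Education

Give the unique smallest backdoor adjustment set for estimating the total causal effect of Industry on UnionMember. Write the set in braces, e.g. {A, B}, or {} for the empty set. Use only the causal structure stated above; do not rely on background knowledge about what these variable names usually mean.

{Education}

Variables eligible for adjustment (non-descendants of Industry, excluding Industry and UnionMember): {Education, Income, ParentIncome}.
Backdoor paths from Industry to UnionMember:
  P1: Industry <- Education <- ParentIncome -> UnionMember
  P2: Industry <- Education -> UnionMember
The empty set is not sufficient: P1 (Industry <- Education <- ParentIncome -> UnionMember) has no collider blocking it and no conditioned non-collider, so it is open.
Try {Education}:
  P1: blocked at chain node Education ∈ conditioning set.
  P2: blocked at fork node Education ∈ conditioning set.
{Education} contains no descendant of Industry and blocks every backdoor path.
No other singleton works — e.g. {Income} leaves P1 open — so {Education} is the unique smallest valid adjustment set.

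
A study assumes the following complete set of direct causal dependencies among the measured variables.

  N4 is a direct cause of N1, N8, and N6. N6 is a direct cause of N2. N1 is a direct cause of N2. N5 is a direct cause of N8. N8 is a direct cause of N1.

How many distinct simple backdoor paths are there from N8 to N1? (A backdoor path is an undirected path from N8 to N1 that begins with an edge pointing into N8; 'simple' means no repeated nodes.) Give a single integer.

2

A backdoor path from N8 to N1 is any simple undirected path whose first edge points into N8 (i.e. leaves N8 via a parent).
Parents of N8: {N4, N5}.
Enumerating:
  P1: N8 <- N4 -> N6 -> N2 <- N1
  P2: N8 <- N4 -> N1
That exhausts the simple backdoor paths. Count: 2.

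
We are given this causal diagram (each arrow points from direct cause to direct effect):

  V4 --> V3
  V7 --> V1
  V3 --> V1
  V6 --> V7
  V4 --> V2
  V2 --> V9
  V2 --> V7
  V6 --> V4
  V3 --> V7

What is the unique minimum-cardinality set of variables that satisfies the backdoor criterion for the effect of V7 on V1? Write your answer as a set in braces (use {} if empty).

{V3}

Variables eligible for adjustment (non-descendants of V7, excluding V7 and V1): {V2, V3, V4, V6, V9}.
Backdoor paths from V7 to V1:
  P1: V7 <- V6 -> V4 -> V3 -> V1
  P2: V7 <- V2 <- V4 -> V3 -> V1
  P3: V7 <- V3 -> V1
The empty set is not sufficient: P1 (V7 <- V6 -> V4 -> V3 -> V1) has no collider blocking it and no conditioned non-collider, so it is open.
Try {V3}:
  P1: blocked at chain node V3 ∈ conditioning set.
  P2: blocked at chain node V3 ∈ conditioning set.
  P3: blocked at fork node V3 ∈ conditioning set.
{V3} contains no descendant of V7 and blocks every backdoor path.
No other singleton works — e.g. {V6} leaves P2 open — so {V3} is the unique smallest valid adjustment set.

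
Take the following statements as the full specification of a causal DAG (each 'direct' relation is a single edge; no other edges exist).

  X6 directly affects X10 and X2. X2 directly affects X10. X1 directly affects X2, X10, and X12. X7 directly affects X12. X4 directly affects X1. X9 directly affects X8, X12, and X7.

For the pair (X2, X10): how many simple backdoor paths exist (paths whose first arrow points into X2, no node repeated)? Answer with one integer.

A backdoor path from X2 to X10 is any simple undirected path whose first edge points into X2 (i.e. leaves X2 via a parent).
Parents of X2: {X1, X6}.
Enumerating:
  P1: X2 <- X6 -> X10
  P2: X2 <- X1 -> X10
That exhausts the simple backdoor paths. Count: 2.

2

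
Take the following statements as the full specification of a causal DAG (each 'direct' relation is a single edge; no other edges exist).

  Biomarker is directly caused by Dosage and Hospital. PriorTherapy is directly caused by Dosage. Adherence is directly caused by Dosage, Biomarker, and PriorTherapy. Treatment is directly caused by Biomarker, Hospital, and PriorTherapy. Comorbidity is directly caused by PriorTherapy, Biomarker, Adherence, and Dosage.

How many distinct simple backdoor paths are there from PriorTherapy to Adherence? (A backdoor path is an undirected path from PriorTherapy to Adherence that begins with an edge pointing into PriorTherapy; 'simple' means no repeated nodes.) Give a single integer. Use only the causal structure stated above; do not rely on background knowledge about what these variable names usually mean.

A backdoor path from PriorTherapy to Adherence is any simple undirected path whose first edge points into PriorTherapy (i.e. leaves PriorTherapy via a parent).
Parents of PriorTherapy: {Dosage}.
Enumerating:
  P1: PriorTherapy <- Dosage -> Biomarker -> Adherence
  P2: PriorTherapy <- Dosage -> Biomarker -> Comorbidity <- Adherence
  P3: PriorTherapy <- Dosage -> Adherence
  P4: PriorTherapy <- Dosage -> Comorbidity <- Biomarker -> Adherence
  P5: PriorTherapy <- Dosage -> Comorbidity <- Adherence
That exhausts the simple backdoor paths. Count: 5.

5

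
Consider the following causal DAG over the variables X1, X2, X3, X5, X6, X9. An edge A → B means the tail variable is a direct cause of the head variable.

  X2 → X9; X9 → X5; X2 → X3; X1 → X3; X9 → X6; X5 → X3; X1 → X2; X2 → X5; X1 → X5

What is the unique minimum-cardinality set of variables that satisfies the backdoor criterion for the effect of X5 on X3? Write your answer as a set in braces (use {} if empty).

Variables eligible for adjustment (non-descendants of X5, excluding X5 and X3): {X1, X2, X6, X9}.
Backdoor paths from X5 to X3:
  P1: X5 <- X1 -> X2 -> X3
  P2: X5 <- X1 -> X3
  P3: X5 <- X2 <- X1 -> X3
  P4: X5 <- X2 -> X3
  P5: X5 <- X9 <- X2 <- X1 -> X3
  P6: X5 <- X9 <- X2 -> X3
The empty set is not sufficient: P1 (X5 <- X1 -> X2 -> X3) has no collider blocking it and no conditioned non-collider, so it is open.
Try {X1, X2}:
  P1: blocked at fork node X1 ∈ conditioning set.
  P2: blocked at fork node X1 ∈ conditioning set.
  P3: blocked at chain node X2 ∈ conditioning set.
  P4: blocked at fork node X2 ∈ conditioning set.
  P5: blocked at chain node X2 ∈ conditioning set.
  P6: blocked at fork node X2 ∈ conditioning set.
{X1, X2} contains no descendant of X5 and blocks every backdoor path.
Every element of {X1, X2} is needed (dropping X1 leaves P2 open; dropping X2 leaves P4 open), so no proper subset is valid.
Among all size-2 subsets of the eligible variables, only {X1, X2} blocks every backdoor path, so it is the unique smallest valid adjustment set.

{X1, X2}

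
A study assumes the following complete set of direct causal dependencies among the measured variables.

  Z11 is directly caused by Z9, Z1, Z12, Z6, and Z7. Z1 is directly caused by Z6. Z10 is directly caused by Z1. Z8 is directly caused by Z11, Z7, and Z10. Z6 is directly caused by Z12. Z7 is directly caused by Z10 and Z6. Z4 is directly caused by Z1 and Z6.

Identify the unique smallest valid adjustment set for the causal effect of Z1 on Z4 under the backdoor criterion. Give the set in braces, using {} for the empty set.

Variables eligible for adjustment (non-descendants of Z1, excluding Z1 and Z4): {Z12, Z6, Z9}.
Backdoor paths from Z1 to Z4:
  P1: Z1 <- Z6 -> Z4
The empty set is not sufficient: P1 (Z1 <- Z6 -> Z4) has no collider blocking it and no conditioned non-collider, so it is open.
Try {Z6}:
  P1: blocked at fork node Z6 ∈ conditioning set.
{Z6} contains no descendant of Z1 and blocks every backdoor path.
No other singleton works — e.g. {Z12} leaves P1 open — so {Z6} is the unique smallest valid adjustment set.

{Z6}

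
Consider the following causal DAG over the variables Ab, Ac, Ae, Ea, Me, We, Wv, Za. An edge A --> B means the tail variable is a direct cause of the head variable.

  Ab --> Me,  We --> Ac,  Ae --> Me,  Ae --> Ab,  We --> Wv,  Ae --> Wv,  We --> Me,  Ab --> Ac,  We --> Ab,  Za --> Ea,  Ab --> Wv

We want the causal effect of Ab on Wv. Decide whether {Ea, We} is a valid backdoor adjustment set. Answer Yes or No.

Backdoor paths from Ab to Wv (paths whose first edge points into Ab):
  P1: Ab <- We -> Wv
  P2: Ab <- We -> Me <- Ae -> Wv
  P3: Ab <- Ae -> Wv
  P4: Ab <- Ae -> Me <- We -> Wv
Condition 1 (no descendant of Ab in the set): holds — descendants of Ab are {Ac, Me, Wv}; none are in {Ea, We}.
Condition 2 (every backdoor path blocked by {Ea, We}):
  P1: blocked at fork node We ∈ conditioning set.
  P2: blocked at fork node We ∈ conditioning set.
  P3: open — no interior node is in the conditioning set.
  P4: blocked at collider Me (neither it nor any descendant is in the conditioning set).
{Ea, We} does not satisfy the backdoor criterion.

No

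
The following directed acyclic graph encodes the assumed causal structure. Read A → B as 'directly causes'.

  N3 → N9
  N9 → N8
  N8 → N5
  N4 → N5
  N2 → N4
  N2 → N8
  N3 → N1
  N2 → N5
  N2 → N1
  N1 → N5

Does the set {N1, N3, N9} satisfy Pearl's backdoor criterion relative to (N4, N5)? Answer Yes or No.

No

Backdoor paths from N4 to N5 (paths whose first edge points into N4):
  P1: N4 <- N2 -> N8 <- N9 <- N3 -> N1 -> N5
  P2: N4 <- N2 -> N8 -> N5
  P3: N4 <- N2 -> N1 <- N3 -> N9 -> N8 -> N5
  P4: N4 <- N2 -> N1 -> N5
  P5: N4 <- N2 -> N5
Condition 1 (no descendant of N4 in the set): holds — descendants of N4 are {N5}; none are in {N1, N3, N9}.
Condition 2 (every backdoor path blocked by {N1, N3, N9}):
  P1: blocked at collider N8 (neither it nor any descendant is in the conditioning set).
  P2: open — no interior node is in the conditioning set.
  P3: blocked at fork node N3 ∈ conditioning set.
  P4: blocked at chain node N1 ∈ conditioning set.
  P5: open — no interior node is in the conditioning set.
{N1, N3, N9} does not satisfy the backdoor criterion.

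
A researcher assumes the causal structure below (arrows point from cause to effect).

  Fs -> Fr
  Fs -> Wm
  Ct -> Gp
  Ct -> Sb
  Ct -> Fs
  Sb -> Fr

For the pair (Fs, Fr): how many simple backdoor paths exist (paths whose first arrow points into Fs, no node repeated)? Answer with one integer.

1

A backdoor path from Fs to Fr is any simple undirected path whose first edge points into Fs (i.e. leaves Fs via a parent).
Parents of Fs: {Ct}.
Enumerating:
  P1: Fs <- Ct -> Sb -> Fr
That exhausts the simple backdoor paths. Count: 1.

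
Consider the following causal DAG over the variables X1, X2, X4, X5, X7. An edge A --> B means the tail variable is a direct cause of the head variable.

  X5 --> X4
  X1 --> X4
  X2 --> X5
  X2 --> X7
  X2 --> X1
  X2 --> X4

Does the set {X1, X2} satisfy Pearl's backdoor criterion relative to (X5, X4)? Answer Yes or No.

Yes

Backdoor paths from X5 to X4 (paths whose first edge points into X5):
  P1: X5 <- X2 -> X1 -> X4
  P2: X5 <- X2 -> X4
Condition 1 (no descendant of X5 in the set): holds — descendants of X5 are {X4}; none are in {X1, X2}.
Condition 2 (every backdoor path blocked by {X1, X2}):
  P1: blocked at fork node X2 ∈ conditioning set.
  P2: blocked at fork node X2 ∈ conditioning set.
{X1, X2} satisfies the backdoor criterion.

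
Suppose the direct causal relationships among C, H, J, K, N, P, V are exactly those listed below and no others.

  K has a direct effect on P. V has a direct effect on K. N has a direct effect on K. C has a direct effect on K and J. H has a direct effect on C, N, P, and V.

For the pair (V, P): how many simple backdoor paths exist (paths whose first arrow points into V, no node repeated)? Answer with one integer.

A backdoor path from V to P is any simple undirected path whose first edge points into V (i.e. leaves V via a parent).
Parents of V: {H}.
Enumerating:
  P1: V <- H -> C -> K -> P
  P2: V <- H -> N -> K -> P
  P3: V <- H -> P
That exhausts the simple backdoor paths. Count: 3.

3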